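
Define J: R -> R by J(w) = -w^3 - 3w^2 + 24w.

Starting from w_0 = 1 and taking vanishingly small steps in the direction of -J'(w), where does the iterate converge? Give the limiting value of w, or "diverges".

J'(w) = -3(w - 2)(w + 4), so J'(1) = 15.
Gradient descent moves in the -J' direction, i.e. w is decreasing.
The nearest critical point in that direction is w = -4, where J'' = 18 > 0 (a local minimum). The iterate converges there.

-4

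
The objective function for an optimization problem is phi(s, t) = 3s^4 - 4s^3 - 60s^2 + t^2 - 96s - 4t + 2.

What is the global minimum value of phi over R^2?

-834

phi(s,t) separates as P(s) + Q(t) + 2, so its minimum is min P + min Q + 2.
P'(s) = 12(s - 4)(s + 1)(s + 2) vanishes at s ∈ {-2, -1, 4}; Q'(t) = 2(t - 2) vanishes at t ∈ {2}.
Local minima of P (where P''>0): P(-2)=32, P(4)=-832. Local minima of Q: Q(2)=-4.
So the global minimum of phi is P(4) + Q(2) + 2 = -832 − 4 + 2 = -834, attained at (4, 2).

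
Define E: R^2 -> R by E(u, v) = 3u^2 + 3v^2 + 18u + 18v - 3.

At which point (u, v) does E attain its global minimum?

(-3, -3)

E(u,v) separates as P(u) + Q(v) − 3, so its minimum is min P + min Q − 3.
P'(u) = 6u + 18 vanishes at u ∈ {-3}; Q'(v) = 6v + 18 vanishes at v ∈ {-3}.
Local minima of P (where P''>0): P(-3)=-27. Local minima of Q: Q(-3)=-27.
So the global minimum of E is P(-3) + Q(-3) − 3 = -27 − 27 − 3 = -57, attained at (-3, -3).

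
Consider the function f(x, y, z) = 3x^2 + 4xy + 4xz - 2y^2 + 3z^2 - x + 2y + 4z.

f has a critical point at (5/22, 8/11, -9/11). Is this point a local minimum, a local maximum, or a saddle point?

The Hessian is constant: H = [[6, 4, 4], [4, -4, 0], [4, 0, 6]].
Leading principal minors: Δ₁ = 6, Δ₂ = -40, Δ₃ = -176.
The minors fit neither the all-positive nor the alternating-sign pattern, so H is indefinite: a saddle point.

saddle point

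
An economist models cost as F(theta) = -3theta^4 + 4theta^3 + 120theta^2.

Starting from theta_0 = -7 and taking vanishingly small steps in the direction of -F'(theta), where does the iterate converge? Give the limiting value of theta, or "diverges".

diverges

F'(theta) = -12theta(theta - 5)(theta + 4), so F'(-7) = 3024.
Gradient descent moves in the -F' direction, i.e. theta is decreasing.
There is no critical point below theta=-7, and F' keeps the same sign, so the iterate runs off to −∞.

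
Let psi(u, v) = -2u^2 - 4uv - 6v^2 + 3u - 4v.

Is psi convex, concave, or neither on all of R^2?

psi is quadratic, so its Hessian is the constant matrix H = [[-4, -4], [-4, -12]].
det(H) = 32, tr(H) = -16.
det(H) > 0 and tr(H) < 0, so H is negative definite everywhere: concave.

concave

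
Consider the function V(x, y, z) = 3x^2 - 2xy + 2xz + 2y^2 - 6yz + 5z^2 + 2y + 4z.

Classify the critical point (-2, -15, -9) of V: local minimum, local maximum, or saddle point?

The Hessian is constant: H = [[6, -2, 2], [-2, 4, -6], [2, -6, 10]].
Leading principal minors: Δ₁ = 6, Δ₂ = 20, Δ₃ = 16.
All leading minors are positive, so H is positive definite: a local minimum.

local minimum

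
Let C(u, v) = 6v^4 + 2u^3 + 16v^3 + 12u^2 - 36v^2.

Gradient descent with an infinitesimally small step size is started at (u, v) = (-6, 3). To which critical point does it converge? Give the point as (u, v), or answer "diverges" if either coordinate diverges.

diverges

C is separable, so gradient descent decouples: u follows -∂C/∂u, v follows -∂C/∂v.
∂C/∂u = 6u(u + 4); at u=-6 this is 72, so u decreases.
∂C/∂v = 24v(v - 1)(v + 3); at v=3 this is 864, so v decreases.
The u-coordinate has no critical point in that direction and runs off to infinity.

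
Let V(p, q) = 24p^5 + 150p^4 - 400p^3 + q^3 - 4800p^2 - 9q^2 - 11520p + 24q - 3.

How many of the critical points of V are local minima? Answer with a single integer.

V separates as a function of p plus a function of q, so ∇V=0 decouples.
∂V/∂p = 120(p - 4)(p + 2)(p + 3)(p + 4) = 0 at p ∈ {-4, -3, -2, 4}; ∂V/∂q = 3(q - 4)(q - 2) = 0 at q ∈ {2, 4}.
The Hessian is diagonal: diag(V_pp, V_qq). Second derivatives: V_pp(-4)=-1920, V_pp(-3)=840, V_pp(-2)=-1440, V_pp(4)=40320; V_qq(2)=-6, V_qq(4)=6.
Local minima occur where both diagonal entries positive: (-3, 4), (4, 4). Count: 2.

2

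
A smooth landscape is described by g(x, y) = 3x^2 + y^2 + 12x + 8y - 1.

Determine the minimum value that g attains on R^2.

g(x,y) separates as P(x) + Q(y) − 1, so its minimum is min P + min Q − 1.
P'(x) = 6x + 12 vanishes at x ∈ {-2}; Q'(y) = 2y + 8 vanishes at y ∈ {-4}.
Local minima of P (where P''>0): P(-2)=-12. Local minima of Q: Q(-4)=-16.
So the global minimum of g is P(-2) + Q(-4) − 1 = -12 − 16 − 1 = -29, attained at (-2, -4).

-29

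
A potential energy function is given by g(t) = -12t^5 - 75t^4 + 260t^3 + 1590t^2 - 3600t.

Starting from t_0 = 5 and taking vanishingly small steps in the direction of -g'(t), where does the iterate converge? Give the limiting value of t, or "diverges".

diverges

g'(t) = -60(t - 3)(t - 1)(t + 4)(t + 5), so g'(5) = -43200.
Gradient descent moves in the -g' direction, i.e. t is increasing.
There is no critical point above t=5, and g' keeps the same sign, so the iterate runs off to +∞.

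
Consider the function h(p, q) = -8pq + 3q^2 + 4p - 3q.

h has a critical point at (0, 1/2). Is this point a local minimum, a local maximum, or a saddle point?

The Hessian of h is constant: H = [[0, -8], [-8, 6]].
det(H) = 0·6 − (-8)² = -64.
Since det(H) < 0, H is indefinite and the critical point is a saddle point.

saddle point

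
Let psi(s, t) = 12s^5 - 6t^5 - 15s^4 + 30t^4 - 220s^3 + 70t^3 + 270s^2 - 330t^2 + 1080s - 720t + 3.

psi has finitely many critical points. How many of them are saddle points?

psi separates as a function of s plus a function of t, so ∇psi=0 decouples.
∂psi/∂s = 60(s - 3)(s - 2)(s + 1)(s + 3) = 0 at s ∈ {-3, -1, 2, 3}; ∂psi/∂t = -30(t - 4)(t - 3)(t + 1)(t + 2) = 0 at t ∈ {-2, -1, 3, 4}.
The Hessian is diagonal: diag(psi_ss, psi_tt). Second derivatives: psi_ss(-3)=-3600, psi_ss(-1)=1440, psi_ss(2)=-900, psi_ss(3)=1440; psi_tt(-2)=900, psi_tt(-1)=-600, psi_tt(3)=600, psi_tt(4)=-900.
Saddle points occur where the two diagonal entries have opposite signs: (-3, -2), (-3, 3), (-1, -1), (-1, 4), (2, -2), (2, 3), (3, -1), (3, 4). Count: 8.

8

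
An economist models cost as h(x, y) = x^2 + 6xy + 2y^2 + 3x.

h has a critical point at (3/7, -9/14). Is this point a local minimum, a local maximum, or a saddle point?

The Hessian of h is constant: H = [[2, 6], [6, 4]].
det(H) = 2·4 − 6² = -28.
Since det(H) < 0, H is indefinite and the critical point is a saddle point.

saddle point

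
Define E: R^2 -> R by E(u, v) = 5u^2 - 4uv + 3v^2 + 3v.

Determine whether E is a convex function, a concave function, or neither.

convex

E is quadratic, so its Hessian is the constant matrix H = [[10, -4], [-4, 6]].
det(H) = 44, tr(H) = 16.
det(H) > 0 and tr(H) > 0, so H is positive definite everywhere: convex.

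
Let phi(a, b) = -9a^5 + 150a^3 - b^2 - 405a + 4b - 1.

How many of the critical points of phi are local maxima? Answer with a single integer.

2

phi separates as a function of a plus a function of b, so ∇phi=0 decouples.
∂phi/∂a = -45(a - 3)(a - 1)(a + 1)(a + 3) = 0 at a ∈ {-3, -1, 1, 3}; ∂phi/∂b = -2(b - 2) = 0 at b ∈ {2}.
The Hessian is diagonal: diag(phi_aa, phi_bb). Second derivatives: phi_aa(-3)=2160, phi_aa(-1)=-720, phi_aa(1)=720, phi_aa(3)=-2160; phi_bb(2)=-2.
Local maxima occur where both diagonal entries negative: (-1, 2), (3, 2). Count: 2.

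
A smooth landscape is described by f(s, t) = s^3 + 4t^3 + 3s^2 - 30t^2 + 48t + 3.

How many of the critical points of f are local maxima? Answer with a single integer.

f separates as a function of s plus a function of t, so ∇f=0 decouples.
∂f/∂s = 3s(s + 2) = 0 at s ∈ {-2, 0}; ∂f/∂t = 12(t - 4)(t - 1) = 0 at t ∈ {1, 4}.
The Hessian is diagonal: diag(f_ss, f_tt). Second derivatives: f_ss(-2)=-6, f_ss(0)=6; f_tt(1)=-36, f_tt(4)=36.
Local maxima occur where both diagonal entries negative: (-2, 1). Count: 1.

1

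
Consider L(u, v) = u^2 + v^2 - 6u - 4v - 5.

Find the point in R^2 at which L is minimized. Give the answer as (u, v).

(3, 2)

L(u,v) separates as P(u) + Q(v) − 5, so its minimum is min P + min Q − 5.
P'(u) = 2u - 6 vanishes at u ∈ {3}; Q'(v) = 2v - 4 vanishes at v ∈ {2}.
Local minima of P (where P''>0): P(3)=-9. Local minima of Q: Q(2)=-4.
So the global minimum of L is P(3) + Q(2) − 5 = -9 − 4 − 5 = -18, attained at (3, 2).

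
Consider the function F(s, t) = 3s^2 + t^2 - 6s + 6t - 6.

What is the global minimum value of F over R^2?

F(s,t) separates as P(s) + Q(t) − 6, so its minimum is min P + min Q − 6.
P'(s) = 6s - 6 vanishes at s ∈ {1}; Q'(t) = 2(t + 3) vanishes at t ∈ {-3}.
Local minima of P (where P''>0): P(1)=-3. Local minima of Q: Q(-3)=-9.
So the global minimum of F is P(1) + Q(-3) − 6 = -3 − 9 − 6 = -18, attained at (1, -3).

-18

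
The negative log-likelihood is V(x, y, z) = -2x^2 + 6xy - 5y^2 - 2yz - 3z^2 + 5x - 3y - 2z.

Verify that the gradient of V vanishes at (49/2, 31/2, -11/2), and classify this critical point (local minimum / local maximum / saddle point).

∇V = (-4x + 6y + 5, 6x - 10y - 2z - 3, -2y - 6z - 2); substituting (49/2, 31/2, -11/2) gives ∇V = (0, 0, 0), so (49/2, 31/2, -11/2) is indeed a critical point.
The Hessian is constant: H = [[-4, 6, 0], [6, -10, -2], [0, -2, -6]].
Leading principal minors: Δ₁ = -4, Δ₂ = 4, Δ₃ = -8.
The minors alternate sign starting negative (−, +, −), so H is negative definite: a local maximum.

local maximum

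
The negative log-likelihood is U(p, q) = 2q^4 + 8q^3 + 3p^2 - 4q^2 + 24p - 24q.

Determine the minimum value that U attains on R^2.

U(p,q) separates as A(p) + B(q), so its minimum is min A + min B.
A'(p) = 6p + 24 vanishes at p ∈ {-4}; B'(q) = 8(q - 1)(q + 1)(q + 3) vanishes at q ∈ {-3, -1, 1}.
Local minima of A (where A''>0): A(-4)=-48. Local minima of B: B(-3)=-18, B(1)=-18.
So the global minimum of U is A(-4) + B(-3) = -48 − 18 = -66, attained at (-4, -3).

-66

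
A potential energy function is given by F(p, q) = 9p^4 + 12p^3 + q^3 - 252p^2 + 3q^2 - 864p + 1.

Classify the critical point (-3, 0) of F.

local minimum

The mixed partial ∂²F/∂p∂q is 0, so the Hessian at any point is diag(F_pp, F_qq) = diag(36(3p^2 + 2p - 14), 6(q + 1)).
At (-3, 0): H = diag(252, 6).
Both eigenvalues are positive, so H is positive definite: a local minimum.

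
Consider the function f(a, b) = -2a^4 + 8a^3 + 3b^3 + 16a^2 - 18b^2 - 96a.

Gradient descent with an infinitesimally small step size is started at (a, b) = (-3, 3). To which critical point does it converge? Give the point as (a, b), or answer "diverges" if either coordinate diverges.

f is separable, so gradient descent decouples: a follows -∂f/∂a, b follows -∂f/∂b.
∂f/∂a = -8(a - 3)(a - 2)(a + 2); at a=-3 this is 240, so a decreases.
∂f/∂b = 9b(b - 4); at b=3 this is -27, so b increases.
The a-coordinate has no critical point in that direction and runs off to infinity.

diverges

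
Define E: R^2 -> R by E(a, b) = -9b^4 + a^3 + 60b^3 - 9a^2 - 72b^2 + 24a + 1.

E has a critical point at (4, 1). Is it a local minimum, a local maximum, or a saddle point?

The mixed partial ∂²E/∂a∂b is 0, so the Hessian at any point is diag(E_aa, E_bb) = diag(6(a - 3), 36(-3b^2 + 10b - 4)).
At (4, 1): H = diag(6, 108).
Both eigenvalues are positive, so H is positive definite: a local minimum.

local minimum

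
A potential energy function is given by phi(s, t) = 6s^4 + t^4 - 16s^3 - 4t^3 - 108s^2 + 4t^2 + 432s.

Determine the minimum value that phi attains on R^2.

-1350

phi(s,t) separates as P(s) + Q(t), so its minimum is min P + min Q.
P'(s) = 24(s - 3)(s - 2)(s + 3) vanishes at s ∈ {-3, 2, 3}; Q'(t) = 4t(t - 2)(t - 1) vanishes at t ∈ {0, 1, 2}.
Local minima of P (where P''>0): P(-3)=-1350, P(3)=378. Local minima of Q: Q(0)=0, Q(2)=0.
So the global minimum of phi is P(-3) + Q(0) = -1350 + 0 = -1350, attained at (-3, 0).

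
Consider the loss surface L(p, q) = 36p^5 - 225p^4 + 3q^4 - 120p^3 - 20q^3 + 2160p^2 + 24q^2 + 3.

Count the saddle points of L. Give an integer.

L separates as a function of p plus a function of q, so ∇L=0 decouples.
∂L/∂p = 180p(p - 4)(p - 3)(p + 2) = 0 at p ∈ {-2, 0, 3, 4}; ∂L/∂q = 12q(q - 4)(q - 1) = 0 at q ∈ {0, 1, 4}.
The Hessian is diagonal: diag(L_pp, L_qq). Second derivatives: L_pp(-2)=-10800, L_pp(0)=4320, L_pp(3)=-2700, L_pp(4)=4320; L_qq(0)=48, L_qq(1)=-36, L_qq(4)=144.
Saddle points occur where the two diagonal entries have opposite signs: (-2, 0), (-2, 4), (0, 1), (3, 0), (3, 4), (4, 1). Count: 6.

6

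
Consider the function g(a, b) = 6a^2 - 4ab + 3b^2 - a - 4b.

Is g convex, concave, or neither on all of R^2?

g is quadratic, so its Hessian is the constant matrix H = [[12, -4], [-4, 6]].
det(H) = 56, tr(H) = 18.
det(H) > 0 and tr(H) > 0, so H is positive definite everywhere: convex.

convex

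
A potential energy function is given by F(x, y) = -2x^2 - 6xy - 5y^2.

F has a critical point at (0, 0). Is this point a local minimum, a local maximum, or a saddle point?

The Hessian of F is constant: H = [[-4, -6], [-6, -10]].
det(H) = (-4)·(-10) − (-6)² = 4.
det(H) > 0 and tr(H) = -14 < 0, so H is negative definite and the point is a local maximum.

local maximum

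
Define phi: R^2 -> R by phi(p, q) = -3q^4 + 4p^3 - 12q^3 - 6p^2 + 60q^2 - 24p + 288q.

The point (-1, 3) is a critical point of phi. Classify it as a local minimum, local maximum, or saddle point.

The mixed partial ∂²phi/∂p∂q is 0, so the Hessian at any point is diag(phi_pp, phi_qq) = diag(12(2p - 1), 12(-3q^2 - 6q + 10)).
At (-1, 3): H = diag(-36, -420).
Both eigenvalues are negative, so H is negative definite: a local maximum.

local maximum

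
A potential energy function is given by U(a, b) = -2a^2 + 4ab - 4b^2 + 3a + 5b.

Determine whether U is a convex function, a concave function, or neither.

U is quadratic, so its Hessian is the constant matrix H = [[-4, 4], [4, -8]].
det(H) = 16, tr(H) = -12.
det(H) > 0 and tr(H) < 0, so H is negative definite everywhere: concave.

concave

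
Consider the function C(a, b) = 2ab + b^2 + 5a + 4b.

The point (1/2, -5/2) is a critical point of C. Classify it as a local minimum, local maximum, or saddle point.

The Hessian of C is constant: H = [[0, 2], [2, 2]].
det(H) = 0·2 − 2² = -4.
Since det(H) < 0, H is indefinite and the critical point is a saddle point.

saddle point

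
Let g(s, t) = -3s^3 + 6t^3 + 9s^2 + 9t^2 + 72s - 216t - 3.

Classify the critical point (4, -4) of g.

The mixed partial ∂²g/∂s∂t is 0, so the Hessian at any point is diag(g_ss, g_tt) = diag(18(-s + 1), 18(2t + 1)).
At (4, -4): H = diag(-54, -126).
Both eigenvalues are negative, so H is negative definite: a local maximum.

local maximum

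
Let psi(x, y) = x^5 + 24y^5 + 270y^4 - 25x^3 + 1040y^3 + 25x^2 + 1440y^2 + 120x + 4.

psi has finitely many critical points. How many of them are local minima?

4

psi separates as a function of x plus a function of y, so ∇psi=0 decouples.
∂psi/∂x = 5(x - 3)(x - 2)(x + 1)(x + 4) = 0 at x ∈ {-4, -1, 2, 3}; ∂psi/∂y = 120y(y + 2)(y + 3)(y + 4) = 0 at y ∈ {-4, -3, -2, 0}.
The Hessian is diagonal: diag(psi_xx, psi_yy). Second derivatives: psi_xx(-4)=-630, psi_xx(-1)=180, psi_xx(2)=-90, psi_xx(3)=140; psi_yy(-4)=-960, psi_yy(-3)=360, psi_yy(-2)=-480, psi_yy(0)=2880.
Local minima occur where both diagonal entries positive: (-1, -3), (-1, 0), (3, -3), (3, 0). Count: 4.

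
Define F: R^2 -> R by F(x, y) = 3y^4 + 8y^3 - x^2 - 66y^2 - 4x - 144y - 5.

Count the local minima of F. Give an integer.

0

F separates as a function of x plus a function of y, so ∇F=0 decouples.
∂F/∂x = -2(x + 2) = 0 at x ∈ {-2}; ∂F/∂y = 12(y - 3)(y + 1)(y + 4) = 0 at y ∈ {-4, -1, 3}.
The Hessian is diagonal: diag(F_xx, F_yy). Second derivatives: F_xx(-2)=-2; F_yy(-4)=252, F_yy(-1)=-144, F_yy(3)=336.
Local minima occur where both diagonal entries positive: none. Count: 0.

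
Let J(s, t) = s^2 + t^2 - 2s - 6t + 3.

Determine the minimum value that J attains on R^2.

-7

J(s,t) separates as P(s) + Q(t) + 3, so its minimum is min P + min Q + 3.
P'(s) = 2s - 2 vanishes at s ∈ {1}; Q'(t) = 2(t - 3) vanishes at t ∈ {3}.
Local minima of P (where P''>0): P(1)=-1. Local minima of Q: Q(3)=-9.
So the global minimum of J is P(1) + Q(3) + 3 = -1 − 9 + 3 = -7, attained at (1, 3).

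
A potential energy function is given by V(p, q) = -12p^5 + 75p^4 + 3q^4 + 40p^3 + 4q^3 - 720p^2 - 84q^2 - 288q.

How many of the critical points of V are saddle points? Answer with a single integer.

6

V separates as a function of p plus a function of q, so ∇V=0 decouples.
∂V/∂p = -60p(p - 4)(p - 3)(p + 2) = 0 at p ∈ {-2, 0, 3, 4}; ∂V/∂q = 12(q - 4)(q + 2)(q + 3) = 0 at q ∈ {-3, -2, 4}.
The Hessian is diagonal: diag(V_pp, V_qq). Second derivatives: V_pp(-2)=3600, V_pp(0)=-1440, V_pp(3)=900, V_pp(4)=-1440; V_qq(-3)=84, V_qq(-2)=-72, V_qq(4)=504.
Saddle points occur where the two diagonal entries have opposite signs: (-2, -2), (0, -3), (0, 4), (3, -2), (4, -3), (4, 4). Count: 6.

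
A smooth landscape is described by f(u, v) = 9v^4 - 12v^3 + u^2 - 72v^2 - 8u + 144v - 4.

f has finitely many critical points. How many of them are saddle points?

1

f separates as a function of u plus a function of v, so ∇f=0 decouples.
∂f/∂u = 2(u - 4) = 0 at u ∈ {4}; ∂f/∂v = 36(v - 2)(v - 1)(v + 2) = 0 at v ∈ {-2, 1, 2}.
The Hessian is diagonal: diag(f_uu, f_vv). Second derivatives: f_uu(4)=2; f_vv(-2)=432, f_vv(1)=-108, f_vv(2)=144.
Saddle points occur where the two diagonal entries have opposite signs: (4, 1). Count: 1.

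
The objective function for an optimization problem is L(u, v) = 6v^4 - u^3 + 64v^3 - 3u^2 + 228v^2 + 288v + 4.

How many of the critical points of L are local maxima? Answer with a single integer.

L separates as a function of u plus a function of v, so ∇L=0 decouples.
∂L/∂u = -3u(u + 2) = 0 at u ∈ {-2, 0}; ∂L/∂v = 24(v + 1)(v + 3)(v + 4) = 0 at v ∈ {-4, -3, -1}.
The Hessian is diagonal: diag(L_uu, L_vv). Second derivatives: L_uu(-2)=6, L_uu(0)=-6; L_vv(-4)=72, L_vv(-3)=-48, L_vv(-1)=144.
Local maxima occur where both diagonal entries negative: (0, -3). Count: 1.

1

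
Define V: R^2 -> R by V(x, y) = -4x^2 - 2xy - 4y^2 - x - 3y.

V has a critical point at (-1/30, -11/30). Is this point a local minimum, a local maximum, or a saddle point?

local maximum

The Hessian of V is constant: H = [[-8, -2], [-2, -8]].
det(H) = (-8)·(-8) − (-2)² = 60.
det(H) > 0 and tr(H) = -16 < 0, so H is negative definite and the point is a local maximum.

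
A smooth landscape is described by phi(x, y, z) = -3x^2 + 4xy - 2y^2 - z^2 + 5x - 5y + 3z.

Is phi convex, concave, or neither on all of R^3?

concave

phi is quadratic, so its Hessian is the constant matrix H = [[-6, 4, 0], [4, -4, 0], [0, 0, -2]].
Leading principal minors: -6, 8, -16.
Signs alternate −, +, − ⇒ H ≺ 0 ⇒ concave.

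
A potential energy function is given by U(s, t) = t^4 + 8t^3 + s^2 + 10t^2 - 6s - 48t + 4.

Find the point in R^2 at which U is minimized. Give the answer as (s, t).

(3, 1)

U(s,t) separates as P(s) + Q(t) + 4, so its minimum is min P + min Q + 4.
P'(s) = 2s - 6 vanishes at s ∈ {3}; Q'(t) = 4(t - 1)(t + 3)(t + 4) vanishes at t ∈ {-4, -3, 1}.
Local minima of P (where P''>0): P(3)=-9. Local minima of Q: Q(-4)=96, Q(1)=-29.
So the global minimum of U is P(3) + Q(1) + 4 = -9 − 29 + 4 = -34, attained at (3, 1).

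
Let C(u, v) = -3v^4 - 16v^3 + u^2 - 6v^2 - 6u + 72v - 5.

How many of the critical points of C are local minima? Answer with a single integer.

1

C separates as a function of u plus a function of v, so ∇C=0 decouples.
∂C/∂u = 2(u - 3) = 0 at u ∈ {3}; ∂C/∂v = -12(v - 1)(v + 2)(v + 3) = 0 at v ∈ {-3, -2, 1}.
The Hessian is diagonal: diag(C_uu, C_vv). Second derivatives: C_uu(3)=2; C_vv(-3)=-48, C_vv(-2)=36, C_vv(1)=-144.
Local minima occur where both diagonal entries positive: (3, -2). Count: 1.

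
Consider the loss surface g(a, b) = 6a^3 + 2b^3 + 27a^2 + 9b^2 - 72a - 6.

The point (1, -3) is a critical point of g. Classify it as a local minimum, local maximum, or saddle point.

saddle point

The mixed partial ∂²g/∂a∂b is 0, so the Hessian at any point is diag(g_aa, g_bb) = diag(18(2a + 3), 6(2b + 3)).
At (1, -3): H = diag(90, -18).
The eigenvalues have opposite signs, so H is indefinite: a saddle point.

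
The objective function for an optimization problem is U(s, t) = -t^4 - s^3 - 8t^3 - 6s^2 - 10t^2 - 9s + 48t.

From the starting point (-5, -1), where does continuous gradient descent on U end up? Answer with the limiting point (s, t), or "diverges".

(-3, -3)

U is separable, so gradient descent decouples: s follows -∂U/∂s, t follows -∂U/∂t.
∂U/∂s = -3(s + 1)(s + 3); at s=-5 this is -24, so s increases.
∂U/∂t = -4(t - 1)(t + 3)(t + 4); at t=-1 this is 48, so t decreases.
s converges to its nearest critical value -3 (a local min of the s-part); t converges to -3. The iterate converges to (-3, -3).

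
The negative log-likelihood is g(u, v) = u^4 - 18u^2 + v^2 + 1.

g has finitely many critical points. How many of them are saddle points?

1

g separates as a function of u plus a function of v, so ∇g=0 decouples.
∂g/∂u = 4u(u - 3)(u + 3) = 0 at u ∈ {-3, 0, 3}; ∂g/∂v = 2v = 0 at v ∈ {0}.
The Hessian is diagonal: diag(g_uu, g_vv). Second derivatives: g_uu(-3)=72, g_uu(0)=-36, g_uu(3)=72; g_vv(0)=2.
Saddle points occur where the two diagonal entries have opposite signs: (0, 0). Count: 1.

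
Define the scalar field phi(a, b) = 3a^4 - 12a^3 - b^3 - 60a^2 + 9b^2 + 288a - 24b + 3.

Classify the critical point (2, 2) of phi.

The mixed partial ∂²phi/∂a∂b is 0, so the Hessian at any point is diag(phi_aa, phi_bb) = diag(12(3a^2 - 6a - 10), 6(-b + 3)).
At (2, 2): H = diag(-120, 6).
The eigenvalues have opposite signs, so H is indefinite: a saddle point.

saddle point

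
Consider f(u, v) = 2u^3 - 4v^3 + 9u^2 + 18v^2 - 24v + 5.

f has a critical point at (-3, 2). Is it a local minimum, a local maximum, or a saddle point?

The mixed partial ∂²f/∂u∂v is 0, so the Hessian at any point is diag(f_uu, f_vv) = diag(6(2u + 3), 12(-2v + 3)).
At (-3, 2): H = diag(-18, -12).
Both eigenvalues are negative, so H is negative definite: a local maximum.

local maximum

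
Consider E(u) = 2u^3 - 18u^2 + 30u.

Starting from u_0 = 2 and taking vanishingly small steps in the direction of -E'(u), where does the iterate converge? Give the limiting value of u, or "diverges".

E'(u) = 6(u - 5)(u - 1), so E'(2) = -18.
Gradient descent moves in the -E' direction, i.e. u is increasing.
The nearest critical point in that direction is u = 5, where E'' = 24 > 0 (a local minimum). The iterate converges there.

5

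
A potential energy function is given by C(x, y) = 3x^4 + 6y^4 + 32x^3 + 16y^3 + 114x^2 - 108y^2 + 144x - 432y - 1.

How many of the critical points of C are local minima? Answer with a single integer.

4

C separates as a function of x plus a function of y, so ∇C=0 decouples.
∂C/∂x = 12(x + 1)(x + 3)(x + 4) = 0 at x ∈ {-4, -3, -1}; ∂C/∂y = 24(y - 3)(y + 2)(y + 3) = 0 at y ∈ {-3, -2, 3}.
The Hessian is diagonal: diag(C_xx, C_yy). Second derivatives: C_xx(-4)=36, C_xx(-3)=-24, C_xx(-1)=72; C_yy(-3)=144, C_yy(-2)=-120, C_yy(3)=720.
Local minima occur where both diagonal entries positive: (-4, -3), (-4, 3), (-1, -3), (-1, 3). Count: 4.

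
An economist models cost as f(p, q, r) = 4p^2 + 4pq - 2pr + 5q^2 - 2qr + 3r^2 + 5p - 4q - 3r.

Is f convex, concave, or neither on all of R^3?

convex

f is quadratic, so its Hessian is the constant matrix H = [[8, 4, -2], [4, 10, -2], [-2, -2, 6]].
Leading principal minors: 8, 64, 344.
All positive ⇒ H ≻ 0 ⇒ convex.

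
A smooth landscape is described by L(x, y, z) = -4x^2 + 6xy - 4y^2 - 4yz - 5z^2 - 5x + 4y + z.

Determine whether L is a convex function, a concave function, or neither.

L is quadratic, so its Hessian is the constant matrix H = [[-8, 6, 0], [6, -8, -4], [0, -4, -10]].
Leading principal minors: -8, 28, -152.
Signs alternate −, +, − ⇒ H ≺ 0 ⇒ concave.

concave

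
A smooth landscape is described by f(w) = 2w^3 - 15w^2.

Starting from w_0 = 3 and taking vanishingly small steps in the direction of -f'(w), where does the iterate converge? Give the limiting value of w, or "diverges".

f'(w) = 6w(w - 5), so f'(3) = -36.
Gradient descent moves in the -f' direction, i.e. w is increasing.
The nearest critical point in that direction is w = 5, where f'' = 30 > 0 (a local minimum). The iterate converges there.

5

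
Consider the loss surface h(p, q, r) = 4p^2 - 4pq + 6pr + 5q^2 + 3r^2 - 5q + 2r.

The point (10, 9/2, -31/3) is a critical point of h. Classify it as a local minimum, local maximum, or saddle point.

The Hessian is constant: H = [[8, -4, 6], [-4, 10, 0], [6, 0, 6]].
Leading principal minors: Δ₁ = 8, Δ₂ = 64, Δ₃ = 24.
All leading minors are positive, so H is positive definite: a local minimum.

local minimum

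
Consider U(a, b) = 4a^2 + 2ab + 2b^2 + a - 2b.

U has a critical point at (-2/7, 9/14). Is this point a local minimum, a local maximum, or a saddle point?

local minimum

The Hessian of U is constant: H = [[8, 2], [2, 4]].
det(H) = 8·4 − 2² = 28.
det(H) > 0 and tr(H) = 12 > 0, so H is positive definite and the point is a local minimum.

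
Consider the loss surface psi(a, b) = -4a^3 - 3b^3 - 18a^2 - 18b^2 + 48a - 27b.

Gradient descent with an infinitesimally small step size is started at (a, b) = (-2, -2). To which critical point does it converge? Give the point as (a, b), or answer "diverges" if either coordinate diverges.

psi is separable, so gradient descent decouples: a follows -∂psi/∂a, b follows -∂psi/∂b.
∂psi/∂a = -12(a - 1)(a + 4); at a=-2 this is 72, so a decreases.
∂psi/∂b = -9(b + 1)(b + 3); at b=-2 this is 9, so b decreases.
a converges to its nearest critical value -4 (a local min of the a-part); b converges to -3. The iterate converges to (-4, -3).

(-4, -3)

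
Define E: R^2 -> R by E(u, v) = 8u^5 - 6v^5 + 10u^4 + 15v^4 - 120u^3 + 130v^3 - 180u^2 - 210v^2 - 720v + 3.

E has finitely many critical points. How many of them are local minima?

4

E separates as a function of u plus a function of v, so ∇E=0 decouples.
∂E/∂u = 40u(u - 3)(u + 1)(u + 3) = 0 at u ∈ {-3, -1, 0, 3}; ∂E/∂v = -30(v - 4)(v - 2)(v + 1)(v + 3) = 0 at v ∈ {-3, -1, 2, 4}.
The Hessian is diagonal: diag(E_uu, E_vv). Second derivatives: E_uu(-3)=-1440, E_uu(-1)=320, E_uu(0)=-360, E_uu(3)=2880; E_vv(-3)=2100, E_vv(-1)=-900, E_vv(2)=900, E_vv(4)=-2100.
Local minima occur where both diagonal entries positive: (-1, -3), (-1, 2), (3, -3), (3, 2). Count: 4.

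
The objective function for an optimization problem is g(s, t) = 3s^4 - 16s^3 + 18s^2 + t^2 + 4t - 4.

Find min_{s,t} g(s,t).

g(s,t) separates as P(s) + Q(t) − 4, so its minimum is min P + min Q − 4.
P'(s) = 12s(s - 3)(s - 1) vanishes at s ∈ {0, 1, 3}; Q'(t) = 2(t + 2) vanishes at t ∈ {-2}.
Local minima of P (where P''>0): P(0)=0, P(3)=-27. Local minima of Q: Q(-2)=-4.
So the global minimum of g is P(3) + Q(-2) − 4 = -27 − 4 − 4 = -35, attained at (3, -2).

-35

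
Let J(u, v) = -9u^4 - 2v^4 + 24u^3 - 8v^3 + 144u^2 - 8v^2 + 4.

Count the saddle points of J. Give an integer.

4

J separates as a function of u plus a function of v, so ∇J=0 decouples.
∂J/∂u = -36u(u - 4)(u + 2) = 0 at u ∈ {-2, 0, 4}; ∂J/∂v = -8v(v + 1)(v + 2) = 0 at v ∈ {-2, -1, 0}.
The Hessian is diagonal: diag(J_uu, J_vv). Second derivatives: J_uu(-2)=-432, J_uu(0)=288, J_uu(4)=-864; J_vv(-2)=-16, J_vv(-1)=8, J_vv(0)=-16.
Saddle points occur where the two diagonal entries have opposite signs: (-2, -1), (0, -2), (0, 0), (4, -1). Count: 4.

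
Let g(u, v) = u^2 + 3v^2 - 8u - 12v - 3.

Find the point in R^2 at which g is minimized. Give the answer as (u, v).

(4, 2)

g(u,v) separates as P(u) + Q(v) − 3, so its minimum is min P + min Q − 3.
P'(u) = 2u - 8 vanishes at u ∈ {4}; Q'(v) = 6v - 12 vanishes at v ∈ {2}.
Local minima of P (where P''>0): P(4)=-16. Local minima of Q: Q(2)=-12.
So the global minimum of g is P(4) + Q(2) − 3 = -16 − 12 − 3 = -31, attained at (4, 2).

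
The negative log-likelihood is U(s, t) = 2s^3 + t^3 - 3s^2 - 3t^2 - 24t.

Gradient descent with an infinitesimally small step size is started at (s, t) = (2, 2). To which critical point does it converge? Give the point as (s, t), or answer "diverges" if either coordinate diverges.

U is separable, so gradient descent decouples: s follows -∂U/∂s, t follows -∂U/∂t.
∂U/∂s = 6s(s - 1); at s=2 this is 12, so s decreases.
∂U/∂t = 3(t - 4)(t + 2); at t=2 this is -24, so t increases.
s converges to its nearest critical value 1 (a local min of the s-part); t converges to 4. The iterate converges to (1, 4).

(1, 4)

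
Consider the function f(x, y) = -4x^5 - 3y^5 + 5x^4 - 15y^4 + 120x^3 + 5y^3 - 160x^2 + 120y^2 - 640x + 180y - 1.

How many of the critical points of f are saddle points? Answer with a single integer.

8

f separates as a function of x plus a function of y, so ∇f=0 decouples.
∂f/∂x = -20(x - 4)(x - 2)(x + 1)(x + 4) = 0 at x ∈ {-4, -1, 2, 4}; ∂f/∂y = -15(y - 2)(y + 1)(y + 2)(y + 3) = 0 at y ∈ {-3, -2, -1, 2}.
The Hessian is diagonal: diag(f_xx, f_yy). Second derivatives: f_xx(-4)=2880, f_xx(-1)=-900, f_xx(2)=720, f_xx(4)=-1600; f_yy(-3)=150, f_yy(-2)=-60, f_yy(-1)=90, f_yy(2)=-900.
Saddle points occur where the two diagonal entries have opposite signs: (-4, -2), (-4, 2), (-1, -3), (-1, -1), (2, -2), (2, 2), (4, -3), (4, -1). Count: 8.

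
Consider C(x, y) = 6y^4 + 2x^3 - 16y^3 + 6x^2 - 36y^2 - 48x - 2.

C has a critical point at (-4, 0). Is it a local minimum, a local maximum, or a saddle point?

The mixed partial ∂²C/∂x∂y is 0, so the Hessian at any point is diag(C_xx, C_yy) = diag(12(x + 1), 24(3y^2 - 4y - 3)).
At (-4, 0): H = diag(-36, -72).
Both eigenvalues are negative, so H is negative definite: a local maximum.

local maximum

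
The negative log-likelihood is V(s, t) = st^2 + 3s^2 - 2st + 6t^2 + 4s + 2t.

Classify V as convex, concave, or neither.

neither

The term st^2 is cubic, so the Hessian is not constant.
∂²V/∂t² = 2s + 12, which takes both signs as s varies (negative for sufficiently negative s). A diagonal entry of the Hessian changing sign means the Hessian is neither positive- nor negative-semidefinite on all of R^2.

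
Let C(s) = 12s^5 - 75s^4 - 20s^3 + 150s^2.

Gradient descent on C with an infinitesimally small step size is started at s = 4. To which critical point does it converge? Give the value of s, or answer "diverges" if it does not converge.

5

C'(s) = 60s(s - 5)(s - 1)(s + 1), so C'(4) = -3600.
Gradient descent moves in the -C' direction, i.e. s is increasing.
The nearest critical point in that direction is s = 5, where C'' = 7200 > 0 (a local minimum). The iterate converges there.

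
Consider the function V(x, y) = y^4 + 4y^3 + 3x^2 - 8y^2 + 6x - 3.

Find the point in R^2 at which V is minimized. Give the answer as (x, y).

(-1, -4)

V(x,y) separates as P(x) + Q(y) − 3, so its minimum is min P + min Q − 3.
P'(x) = 6x + 6 vanishes at x ∈ {-1}; Q'(y) = 4y(y - 1)(y + 4) vanishes at y ∈ {-4, 0, 1}.
Local minima of P (where P''>0): P(-1)=-3. Local minima of Q: Q(-4)=-128, Q(1)=-3.
So the global minimum of V is P(-1) + Q(-4) − 3 = -3 − 128 − 3 = -134, attained at (-1, -4).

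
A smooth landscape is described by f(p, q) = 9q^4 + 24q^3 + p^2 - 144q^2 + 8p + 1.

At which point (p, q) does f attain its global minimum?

(-4, -4)

f(p,q) separates as A(p) + B(q) + 1, so its minimum is min A + min B + 1.
A'(p) = 2p + 8 vanishes at p ∈ {-4}; B'(q) = 36q(q - 2)(q + 4) vanishes at q ∈ {-4, 0, 2}.
Local minima of A (where A''>0): A(-4)=-16. Local minima of B: B(-4)=-1536, B(2)=-240.
So the global minimum of f is A(-4) + B(-4) + 1 = -16 − 1536 + 1 = -1551, attained at (-4, -4).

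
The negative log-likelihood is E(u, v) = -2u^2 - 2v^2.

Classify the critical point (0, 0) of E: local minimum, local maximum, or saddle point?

local maximum

The Hessian of E is constant: H = [[-4, 0], [0, -4]].
det(H) = (-4)·(-4) − 0² = 16.
det(H) > 0 and tr(H) = -8 < 0, so H is negative definite and the point is a local maximum.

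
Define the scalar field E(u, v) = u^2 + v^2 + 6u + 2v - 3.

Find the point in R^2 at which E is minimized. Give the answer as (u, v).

(-3, -1)

E(u,v) separates as P(u) + Q(v) − 3, so its minimum is min P + min Q − 3.
P'(u) = 2u + 6 vanishes at u ∈ {-3}; Q'(v) = 2v + 2 vanishes at v ∈ {-1}.
Local minima of P (where P''>0): P(-3)=-9. Local minima of Q: Q(-1)=-1.
So the global minimum of E is P(-3) + Q(-1) − 3 = -9 − 1 − 3 = -13, attained at (-3, -1).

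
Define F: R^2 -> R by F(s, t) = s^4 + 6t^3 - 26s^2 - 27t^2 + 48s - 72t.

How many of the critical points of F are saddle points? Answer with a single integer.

F separates as a function of s plus a function of t, so ∇F=0 decouples.
∂F/∂s = 4(s - 3)(s - 1)(s + 4) = 0 at s ∈ {-4, 1, 3}; ∂F/∂t = 18(t - 4)(t + 1) = 0 at t ∈ {-1, 4}.
The Hessian is diagonal: diag(F_ss, F_tt). Second derivatives: F_ss(-4)=140, F_ss(1)=-40, F_ss(3)=56; F_tt(-1)=-90, F_tt(4)=90.
Saddle points occur where the two diagonal entries have opposite signs: (-4, -1), (1, 4), (3, -1). Count: 3.

3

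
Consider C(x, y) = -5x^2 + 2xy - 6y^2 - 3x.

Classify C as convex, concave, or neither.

C is quadratic, so its Hessian is the constant matrix H = [[-10, 2], [2, -12]].
det(H) = 116, tr(H) = -22.
det(H) > 0 and tr(H) < 0, so H is negative definite everywhere: concave.

concave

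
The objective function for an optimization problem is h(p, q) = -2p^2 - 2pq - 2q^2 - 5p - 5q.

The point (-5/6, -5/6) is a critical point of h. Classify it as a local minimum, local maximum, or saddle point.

The Hessian of h is constant: H = [[-4, -2], [-2, -4]].
det(H) = (-4)·(-4) − (-2)² = 12.
det(H) > 0 and tr(H) = -8 < 0, so H is negative definite and the point is a local maximum.

local maximum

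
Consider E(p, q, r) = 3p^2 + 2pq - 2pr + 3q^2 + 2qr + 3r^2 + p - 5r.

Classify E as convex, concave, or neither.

convex

E is quadratic, so its Hessian is the constant matrix H = [[6, 2, -2], [2, 6, 2], [-2, 2, 6]].
Leading principal minors: 6, 32, 128.
All positive ⇒ H ≻ 0 ⇒ convex.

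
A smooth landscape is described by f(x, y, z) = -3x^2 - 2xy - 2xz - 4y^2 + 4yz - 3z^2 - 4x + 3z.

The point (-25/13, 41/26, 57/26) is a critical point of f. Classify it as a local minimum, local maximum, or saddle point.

The Hessian is constant: H = [[-6, -2, -2], [-2, -8, 4], [-2, 4, -6]].
Leading principal minors: Δ₁ = -6, Δ₂ = 44, Δ₃ = -104.
The minors alternate sign starting negative (−, +, −), so H is negative definite: a local maximum.

local maximum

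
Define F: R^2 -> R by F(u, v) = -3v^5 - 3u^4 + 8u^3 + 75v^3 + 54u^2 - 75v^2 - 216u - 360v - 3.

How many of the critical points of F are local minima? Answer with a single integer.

2

F separates as a function of u plus a function of v, so ∇F=0 decouples.
∂F/∂u = -12(u - 3)(u - 2)(u + 3) = 0 at u ∈ {-3, 2, 3}; ∂F/∂v = -15(v - 3)(v - 2)(v + 1)(v + 4) = 0 at v ∈ {-4, -1, 2, 3}.
The Hessian is diagonal: diag(F_uu, F_vv). Second derivatives: F_uu(-3)=-360, F_uu(2)=60, F_uu(3)=-72; F_vv(-4)=1890, F_vv(-1)=-540, F_vv(2)=270, F_vv(3)=-420.
Local minima occur where both diagonal entries positive: (2, -4), (2, 2). Count: 2.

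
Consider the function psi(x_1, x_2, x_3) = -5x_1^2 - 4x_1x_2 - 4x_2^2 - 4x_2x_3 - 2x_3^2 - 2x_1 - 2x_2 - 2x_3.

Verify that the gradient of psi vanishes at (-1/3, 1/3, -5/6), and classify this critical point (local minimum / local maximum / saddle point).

∇psi = (-10x_1 - 4x_2 - 2, -4x_1 - 8x_2 - 4x_3 - 2, -4x_2 - 4x_3 - 2); substituting (-1/3, 1/3, -5/6) gives ∇psi = (0, 0, 0), so (-1/3, 1/3, -5/6) is indeed a critical point.
The Hessian is constant: H = [[-10, -4, 0], [-4, -8, -4], [0, -4, -4]].
Leading principal minors: Δ₁ = -10, Δ₂ = 64, Δ₃ = -96.
The minors alternate sign starting negative (−, +, −), so H is negative definite: a local maximum.

local maximum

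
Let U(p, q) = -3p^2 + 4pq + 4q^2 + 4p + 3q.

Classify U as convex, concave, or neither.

U is quadratic, so its Hessian is the constant matrix H = [[-6, 4], [4, 8]].
det(H) = -64, tr(H) = 2.
det(H) < 0, so H is indefinite: neither convex nor concave.

neither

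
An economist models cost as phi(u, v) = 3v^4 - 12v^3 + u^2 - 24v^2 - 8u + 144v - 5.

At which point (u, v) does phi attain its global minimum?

phi(u,v) separates as P(u) + Q(v) − 5, so its minimum is min P + min Q − 5.
P'(u) = 2u - 8 vanishes at u ∈ {4}; Q'(v) = 12(v - 3)(v - 2)(v + 2) vanishes at v ∈ {-2, 2, 3}.
Local minima of P (where P''>0): P(4)=-16. Local minima of Q: Q(-2)=-240, Q(3)=135.
So the global minimum of phi is P(4) + Q(-2) − 5 = -16 − 240 − 5 = -261, attained at (4, -2).

(4, -2)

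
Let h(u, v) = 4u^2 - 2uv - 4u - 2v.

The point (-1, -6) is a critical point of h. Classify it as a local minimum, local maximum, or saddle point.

The Hessian of h is constant: H = [[8, -2], [-2, 0]].
det(H) = 8·0 − (-2)² = -4.
Since det(H) < 0, H is indefinite and the critical point is a saddle point.

saddle point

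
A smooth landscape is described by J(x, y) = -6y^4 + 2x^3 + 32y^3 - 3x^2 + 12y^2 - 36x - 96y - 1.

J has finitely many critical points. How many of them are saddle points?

3

J separates as a function of x plus a function of y, so ∇J=0 decouples.
∂J/∂x = 6(x - 3)(x + 2) = 0 at x ∈ {-2, 3}; ∂J/∂y = -24(y - 4)(y - 1)(y + 1) = 0 at y ∈ {-1, 1, 4}.
The Hessian is diagonal: diag(J_xx, J_yy). Second derivatives: J_xx(-2)=-30, J_xx(3)=30; J_yy(-1)=-240, J_yy(1)=144, J_yy(4)=-360.
Saddle points occur where the two diagonal entries have opposite signs: (-2, 1), (3, -1), (3, 4). Count: 3.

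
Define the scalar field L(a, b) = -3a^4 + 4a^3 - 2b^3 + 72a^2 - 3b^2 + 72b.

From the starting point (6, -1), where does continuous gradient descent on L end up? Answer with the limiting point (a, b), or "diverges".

L is separable, so gradient descent decouples: a follows -∂L/∂a, b follows -∂L/∂b.
∂L/∂a = -12a(a - 4)(a + 3); at a=6 this is -1296, so a increases.
∂L/∂b = -6(b - 3)(b + 4); at b=-1 this is 72, so b decreases.
The a-coordinate has no critical point in that direction and runs off to infinity.

diverges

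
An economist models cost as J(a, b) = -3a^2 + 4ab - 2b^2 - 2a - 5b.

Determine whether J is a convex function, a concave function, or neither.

J is quadratic, so its Hessian is the constant matrix H = [[-6, 4], [4, -4]].
det(H) = 8, tr(H) = -10.
det(H) > 0 and tr(H) < 0, so H is negative definite everywhere: concave.

concave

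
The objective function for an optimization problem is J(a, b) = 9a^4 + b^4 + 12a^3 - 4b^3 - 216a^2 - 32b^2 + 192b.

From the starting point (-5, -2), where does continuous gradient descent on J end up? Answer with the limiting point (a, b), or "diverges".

(-4, -4)

J is separable, so gradient descent decouples: a follows -∂J/∂a, b follows -∂J/∂b.
∂J/∂a = 36a(a - 3)(a + 4); at a=-5 this is -1440, so a increases.
∂J/∂b = 4(b - 4)(b - 3)(b + 4); at b=-2 this is 240, so b decreases.
a converges to its nearest critical value -4 (a local min of the a-part); b converges to -4. The iterate converges to (-4, -4).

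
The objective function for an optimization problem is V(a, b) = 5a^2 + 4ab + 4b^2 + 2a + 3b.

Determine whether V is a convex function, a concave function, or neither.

V is quadratic, so its Hessian is the constant matrix H = [[10, 4], [4, 8]].
det(H) = 64, tr(H) = 18.
det(H) > 0 and tr(H) > 0, so H is positive definite everywhere: convex.

convex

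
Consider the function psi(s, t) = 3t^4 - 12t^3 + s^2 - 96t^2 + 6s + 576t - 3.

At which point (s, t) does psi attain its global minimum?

psi(s,t) separates as P(s) + Q(t) − 3, so its minimum is min P + min Q − 3.
P'(s) = 2s + 6 vanishes at s ∈ {-3}; Q'(t) = 12(t - 4)(t - 3)(t + 4) vanishes at t ∈ {-4, 3, 4}.
Local minima of P (where P''>0): P(-3)=-9. Local minima of Q: Q(-4)=-2304, Q(4)=768.
So the global minimum of psi is P(-3) + Q(-4) − 3 = -9 − 2304 − 3 = -2316, attained at (-3, -4).

(-3, -4)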